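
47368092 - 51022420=-3654328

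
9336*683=6376488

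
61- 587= - 526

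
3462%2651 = 811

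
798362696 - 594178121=204184575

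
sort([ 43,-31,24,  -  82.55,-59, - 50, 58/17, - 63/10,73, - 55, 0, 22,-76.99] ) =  [ - 82.55, -76.99 ,-59 ,-55, - 50, - 31 , - 63/10, 0,58/17, 22,24,43, 73 ]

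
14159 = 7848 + 6311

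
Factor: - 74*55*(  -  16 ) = 2^5*5^1*11^1*37^1 = 65120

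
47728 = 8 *5966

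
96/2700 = 8/225 = 0.04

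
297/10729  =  297/10729 = 0.03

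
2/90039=2/90039 = 0.00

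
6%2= 0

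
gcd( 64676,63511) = 1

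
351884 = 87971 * 4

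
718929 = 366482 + 352447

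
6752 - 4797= 1955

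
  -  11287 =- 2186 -9101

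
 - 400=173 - 573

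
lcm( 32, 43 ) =1376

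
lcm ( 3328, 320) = 16640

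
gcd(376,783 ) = 1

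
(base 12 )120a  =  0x7EA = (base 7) 5623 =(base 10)2026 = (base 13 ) bcb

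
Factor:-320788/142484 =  - 13^1*31^1*179^(-1) = -403/179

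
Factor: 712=2^3*89^1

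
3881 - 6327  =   - 2446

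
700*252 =176400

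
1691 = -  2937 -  - 4628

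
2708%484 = 288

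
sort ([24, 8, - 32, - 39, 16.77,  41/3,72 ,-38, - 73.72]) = [ - 73.72, - 39, - 38,  -  32, 8,  41/3, 16.77, 24,  72]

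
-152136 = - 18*8452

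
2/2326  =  1/1163=0.00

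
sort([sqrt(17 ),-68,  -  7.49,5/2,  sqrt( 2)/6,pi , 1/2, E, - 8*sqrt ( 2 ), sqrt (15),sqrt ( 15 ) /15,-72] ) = [-72 ,- 68,-8*sqrt( 2),- 7.49, sqrt( 2)/6,sqrt(15) /15,1/2, 5/2,  E, pi,  sqrt( 15),  sqrt(17 )]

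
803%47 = 4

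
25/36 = 25/36 = 0.69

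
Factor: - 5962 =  - 2^1*11^1*271^1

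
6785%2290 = 2205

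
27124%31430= 27124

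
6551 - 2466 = 4085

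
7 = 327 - 320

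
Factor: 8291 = 8291^1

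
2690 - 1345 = 1345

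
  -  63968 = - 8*7996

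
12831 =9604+3227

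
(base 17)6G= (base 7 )226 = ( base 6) 314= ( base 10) 118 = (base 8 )166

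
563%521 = 42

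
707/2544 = 707/2544 = 0.28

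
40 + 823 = 863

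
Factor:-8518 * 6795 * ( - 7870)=455514104700=2^2*3^2*5^2 * 151^1 * 787^1*4259^1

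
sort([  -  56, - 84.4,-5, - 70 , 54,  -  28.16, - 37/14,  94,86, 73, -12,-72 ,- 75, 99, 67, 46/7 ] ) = [ - 84.4, - 75, - 72, - 70,-56, - 28.16,-12, - 5,-37/14,  46/7, 54, 67 , 73,  86, 94, 99] 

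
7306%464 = 346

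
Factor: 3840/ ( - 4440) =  - 2^5* 37^ ( - 1)  =  - 32/37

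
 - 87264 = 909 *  ( - 96)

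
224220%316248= 224220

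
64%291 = 64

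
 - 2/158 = -1 +78/79 = -0.01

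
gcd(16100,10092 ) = 4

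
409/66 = 409/66  =  6.20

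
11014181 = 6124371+4889810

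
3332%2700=632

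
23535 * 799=18804465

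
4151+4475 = 8626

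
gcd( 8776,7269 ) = 1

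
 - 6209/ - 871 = 6209/871=7.13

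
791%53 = 49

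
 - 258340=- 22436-235904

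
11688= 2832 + 8856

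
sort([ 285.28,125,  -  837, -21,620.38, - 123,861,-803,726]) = [  -  837, - 803,  -  123, - 21,125, 285.28,  620.38 , 726, 861 ] 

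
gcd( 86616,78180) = 12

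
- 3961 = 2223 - 6184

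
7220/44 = 164 + 1/11 = 164.09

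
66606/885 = 22202/295 = 75.26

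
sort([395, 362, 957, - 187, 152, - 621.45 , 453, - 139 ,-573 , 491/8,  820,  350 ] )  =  [ - 621.45, - 573, - 187, - 139, 491/8,  152, 350, 362, 395, 453, 820, 957 ] 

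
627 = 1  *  627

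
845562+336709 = 1182271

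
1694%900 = 794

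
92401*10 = 924010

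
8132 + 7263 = 15395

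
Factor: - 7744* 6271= - 2^6*11^2*6271^1 = - 48562624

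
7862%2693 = 2476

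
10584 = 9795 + 789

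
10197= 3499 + 6698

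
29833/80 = 29833/80 = 372.91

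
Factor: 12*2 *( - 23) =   -  2^3*3^1 * 23^1 = -552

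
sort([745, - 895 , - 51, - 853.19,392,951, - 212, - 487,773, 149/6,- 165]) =[ - 895, - 853.19, - 487, - 212, - 165, - 51,149/6,392,  745,773,951] 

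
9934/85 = 9934/85 = 116.87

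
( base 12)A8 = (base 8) 200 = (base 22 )5i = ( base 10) 128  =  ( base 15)88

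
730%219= 73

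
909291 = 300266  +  609025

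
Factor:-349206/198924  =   - 481/274=   - 2^( - 1 )*13^1 * 37^1*137^( - 1 ) 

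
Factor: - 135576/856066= - 67788/428033=- 2^2*3^2*7^1*269^1 * 428033^( - 1 )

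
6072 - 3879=2193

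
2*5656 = 11312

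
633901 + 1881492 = 2515393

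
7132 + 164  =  7296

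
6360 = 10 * 636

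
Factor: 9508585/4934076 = 2^( - 2)*3^( -1 )*5^1*7^( - 1)*151^( - 1)*389^( - 1 )*1901717^1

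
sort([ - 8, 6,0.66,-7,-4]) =[  -  8,- 7, - 4,0.66, 6] 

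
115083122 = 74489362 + 40593760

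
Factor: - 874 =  - 2^1*19^1*23^1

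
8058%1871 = 574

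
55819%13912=171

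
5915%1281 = 791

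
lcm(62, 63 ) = 3906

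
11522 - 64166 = -52644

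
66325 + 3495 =69820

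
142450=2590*55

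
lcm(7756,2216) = 15512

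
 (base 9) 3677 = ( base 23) 546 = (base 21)64d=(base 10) 2743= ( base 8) 5267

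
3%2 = 1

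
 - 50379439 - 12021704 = -62401143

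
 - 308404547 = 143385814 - 451790361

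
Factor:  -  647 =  - 647^1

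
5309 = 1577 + 3732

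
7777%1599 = 1381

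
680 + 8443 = 9123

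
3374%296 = 118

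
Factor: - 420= - 2^2 * 3^1*5^1*7^1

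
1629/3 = 543 = 543.00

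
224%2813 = 224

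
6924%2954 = 1016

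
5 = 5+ 0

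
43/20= 2 +3/20 = 2.15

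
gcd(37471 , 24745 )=707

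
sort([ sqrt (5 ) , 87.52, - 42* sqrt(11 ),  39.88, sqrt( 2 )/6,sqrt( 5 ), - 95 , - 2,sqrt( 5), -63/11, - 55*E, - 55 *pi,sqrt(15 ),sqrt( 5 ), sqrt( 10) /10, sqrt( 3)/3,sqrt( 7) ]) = [-55*pi, - 55*E, - 42*sqrt( 11), - 95, - 63/11, - 2,sqrt(2)/6, sqrt( 10) /10, sqrt( 3 )/3, sqrt( 5 ),sqrt(5),sqrt(5 ), sqrt (5),sqrt( 7 ),sqrt( 15 ),39.88,87.52]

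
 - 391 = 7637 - 8028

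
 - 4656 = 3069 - 7725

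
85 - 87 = -2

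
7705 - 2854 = 4851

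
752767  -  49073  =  703694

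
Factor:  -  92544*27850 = - 2^8*3^1*5^2*241^1*557^1 = -2577350400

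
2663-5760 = - 3097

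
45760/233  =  45760/233= 196.39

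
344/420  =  86/105= 0.82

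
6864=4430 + 2434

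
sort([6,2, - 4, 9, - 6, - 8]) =[ - 8,-6, - 4, 2, 6,9]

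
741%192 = 165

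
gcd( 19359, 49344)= 3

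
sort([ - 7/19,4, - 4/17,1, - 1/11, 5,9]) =[ - 7/19,-4/17  , - 1/11,1,4,5,9]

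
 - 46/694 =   -  23/347 = - 0.07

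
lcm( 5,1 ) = 5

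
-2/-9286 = 1/4643 = 0.00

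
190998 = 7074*27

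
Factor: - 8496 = - 2^4*3^2*59^1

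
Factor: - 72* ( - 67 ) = 4824 = 2^3 * 3^2*67^1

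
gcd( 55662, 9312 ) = 6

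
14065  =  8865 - -5200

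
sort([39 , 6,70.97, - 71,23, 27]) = [ - 71 , 6,23, 27,  39 , 70.97]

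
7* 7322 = 51254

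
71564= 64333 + 7231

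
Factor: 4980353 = 7^1*711479^1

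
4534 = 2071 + 2463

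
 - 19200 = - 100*192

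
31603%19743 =11860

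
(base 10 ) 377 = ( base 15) 1a2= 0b101111001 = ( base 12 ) 275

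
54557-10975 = 43582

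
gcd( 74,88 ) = 2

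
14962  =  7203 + 7759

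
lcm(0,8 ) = 0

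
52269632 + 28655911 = 80925543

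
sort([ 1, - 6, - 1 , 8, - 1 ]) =[  -  6, - 1, - 1,1,8 ] 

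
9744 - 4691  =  5053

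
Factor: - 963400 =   -  2^3*5^2 *4817^1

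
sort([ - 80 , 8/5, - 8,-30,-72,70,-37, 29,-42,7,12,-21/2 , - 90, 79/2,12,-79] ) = [ - 90,-80,-79, - 72,-42,-37, - 30, - 21/2, - 8, 8/5, 7, 12,12, 29, 79/2, 70]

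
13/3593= 13/3593=0.00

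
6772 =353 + 6419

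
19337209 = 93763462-74426253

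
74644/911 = 74644/911=81.94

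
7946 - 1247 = 6699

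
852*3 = 2556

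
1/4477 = 1/4477 =0.00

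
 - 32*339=-10848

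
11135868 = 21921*508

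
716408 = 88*8141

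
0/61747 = 0=0.00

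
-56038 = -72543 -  - 16505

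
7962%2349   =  915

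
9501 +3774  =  13275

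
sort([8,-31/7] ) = [ - 31/7,8]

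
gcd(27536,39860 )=4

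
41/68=41/68=0.60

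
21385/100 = 213 + 17/20  =  213.85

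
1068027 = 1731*617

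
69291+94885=164176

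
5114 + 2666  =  7780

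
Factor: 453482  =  2^1*226741^1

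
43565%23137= 20428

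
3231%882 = 585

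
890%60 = 50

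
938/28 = 33 + 1/2 = 33.50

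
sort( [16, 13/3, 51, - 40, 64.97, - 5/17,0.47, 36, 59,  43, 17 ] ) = [ - 40, - 5/17,0.47,13/3, 16,17 , 36,43,51,59, 64.97]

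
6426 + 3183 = 9609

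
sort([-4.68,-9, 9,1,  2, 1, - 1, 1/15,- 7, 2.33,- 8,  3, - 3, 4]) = [ - 9,-8, - 7,-4.68, - 3, - 1,1/15, 1, 1, 2,2.33,3, 4,9] 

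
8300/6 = 1383+1/3 = 1383.33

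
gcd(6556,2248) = 4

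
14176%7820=6356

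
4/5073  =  4/5073 = 0.00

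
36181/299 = 36181/299 = 121.01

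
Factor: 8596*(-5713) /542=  - 2^1*7^1*29^1 * 197^1*271^( - 1) * 307^1=-24554474/271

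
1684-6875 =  - 5191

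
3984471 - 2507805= 1476666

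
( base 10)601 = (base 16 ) 259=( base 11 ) 4A7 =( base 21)17d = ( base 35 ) H6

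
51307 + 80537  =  131844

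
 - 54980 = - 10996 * 5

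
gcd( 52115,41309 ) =1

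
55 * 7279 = 400345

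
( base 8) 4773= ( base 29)313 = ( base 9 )3448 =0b100111111011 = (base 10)2555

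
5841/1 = 5841 = 5841.00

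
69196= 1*69196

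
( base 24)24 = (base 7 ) 103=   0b110100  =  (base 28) 1O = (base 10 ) 52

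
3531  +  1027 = 4558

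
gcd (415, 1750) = 5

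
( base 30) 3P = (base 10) 115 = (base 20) 5f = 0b1110011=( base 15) 7A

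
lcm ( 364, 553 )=28756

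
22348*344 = 7687712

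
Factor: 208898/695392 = 2^( - 4 )*31^( - 1 )*149^1  =  149/496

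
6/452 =3/226  =  0.01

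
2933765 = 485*6049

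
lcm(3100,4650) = 9300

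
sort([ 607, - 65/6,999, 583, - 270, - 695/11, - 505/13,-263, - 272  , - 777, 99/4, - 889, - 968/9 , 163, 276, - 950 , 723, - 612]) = [ - 950, - 889,-777, - 612, - 272, - 270,  -  263, - 968/9, - 695/11, - 505/13,  -  65/6,99/4,163, 276, 583,607 , 723 , 999]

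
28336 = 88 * 322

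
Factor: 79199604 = 2^2*3^2*11^1*199999^1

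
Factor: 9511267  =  19^2*26347^1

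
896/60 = 14 + 14/15 = 14.93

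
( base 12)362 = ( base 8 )772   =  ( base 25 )K6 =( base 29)hd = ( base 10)506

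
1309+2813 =4122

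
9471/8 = 9471/8 = 1183.88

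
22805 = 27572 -4767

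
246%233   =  13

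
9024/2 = 4512 = 4512.00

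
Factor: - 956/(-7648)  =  1/8 = 2^( - 3) 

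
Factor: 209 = 11^1*19^1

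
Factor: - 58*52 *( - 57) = 2^3*3^1*13^1*19^1*29^1 = 171912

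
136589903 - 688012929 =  - 551423026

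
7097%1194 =1127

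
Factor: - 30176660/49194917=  - 2^2*5^1*1508833^1*49194917^(- 1)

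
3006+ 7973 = 10979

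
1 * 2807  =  2807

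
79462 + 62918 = 142380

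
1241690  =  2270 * 547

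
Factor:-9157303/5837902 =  - 2^( - 1) * 7^( -1)*17^( - 1)*19^( - 1)*1291^( - 1)*2843^1*3221^1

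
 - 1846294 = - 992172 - 854122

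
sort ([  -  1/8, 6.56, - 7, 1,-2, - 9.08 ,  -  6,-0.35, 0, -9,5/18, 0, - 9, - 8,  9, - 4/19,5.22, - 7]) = [ - 9.08, - 9, - 9, - 8,- 7,- 7, - 6, - 2, - 0.35,-4/19,-1/8 , 0 , 0,5/18, 1,5.22, 6.56, 9]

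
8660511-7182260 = 1478251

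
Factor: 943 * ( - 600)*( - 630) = 2^4 * 3^3*5^3*7^1*23^1*41^1  =  356454000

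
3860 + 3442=7302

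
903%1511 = 903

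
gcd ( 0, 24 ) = 24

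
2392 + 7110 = 9502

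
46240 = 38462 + 7778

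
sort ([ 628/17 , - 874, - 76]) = [  -  874, - 76,  628/17 ]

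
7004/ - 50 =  - 141  +  23/25 = -  140.08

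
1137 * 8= 9096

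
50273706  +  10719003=60992709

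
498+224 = 722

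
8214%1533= 549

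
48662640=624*77985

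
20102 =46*437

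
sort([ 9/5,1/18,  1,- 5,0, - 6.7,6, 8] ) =[- 6.7,-5, 0,1/18,1,  9/5,6, 8]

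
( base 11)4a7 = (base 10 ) 601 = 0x259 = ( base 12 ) 421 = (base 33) I7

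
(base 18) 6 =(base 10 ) 6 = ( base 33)6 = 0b110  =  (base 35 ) 6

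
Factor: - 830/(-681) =2^1 * 3^(-1 )*5^1  *  83^1*227^(-1)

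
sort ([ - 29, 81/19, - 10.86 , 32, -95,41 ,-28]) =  [  -  95,  -  29,-28,  -  10.86,81/19,32 , 41] 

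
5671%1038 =481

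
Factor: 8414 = 2^1*7^1*601^1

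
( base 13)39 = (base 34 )1E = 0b110000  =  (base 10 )48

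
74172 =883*84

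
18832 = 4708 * 4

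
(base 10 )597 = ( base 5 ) 4342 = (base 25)NM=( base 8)1125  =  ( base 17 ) 212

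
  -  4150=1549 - 5699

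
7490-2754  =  4736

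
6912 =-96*( - 72 ) 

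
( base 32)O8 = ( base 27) 11k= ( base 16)308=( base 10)776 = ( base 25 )161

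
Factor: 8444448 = 2^5*3^2*109^1*269^1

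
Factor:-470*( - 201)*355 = 33536850 = 2^1*3^1 * 5^2*47^1*67^1 * 71^1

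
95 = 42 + 53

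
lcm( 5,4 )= 20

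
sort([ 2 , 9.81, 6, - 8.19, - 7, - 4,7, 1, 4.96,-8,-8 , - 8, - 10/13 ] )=[ - 8.19, - 8, - 8, - 8, - 7, - 4, - 10/13, 1,  2,4.96, 6,7, 9.81 ]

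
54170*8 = 433360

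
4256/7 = 608 = 608.00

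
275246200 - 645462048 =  - 370215848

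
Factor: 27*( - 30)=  - 810 = - 2^1*3^4*5^1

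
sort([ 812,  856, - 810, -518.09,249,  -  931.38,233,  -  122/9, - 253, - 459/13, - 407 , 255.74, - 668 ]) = [ - 931.38 ,-810, -668,-518.09,-407, - 253,-459/13 , - 122/9,233  ,  249,255.74,812, 856 ]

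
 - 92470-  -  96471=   4001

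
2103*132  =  277596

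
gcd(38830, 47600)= 10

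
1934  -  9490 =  - 7556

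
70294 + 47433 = 117727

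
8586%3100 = 2386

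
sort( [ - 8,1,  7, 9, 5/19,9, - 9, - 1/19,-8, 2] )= [-9, - 8,  -  8, - 1/19, 5/19,1,  2,7  ,  9, 9 ] 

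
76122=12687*6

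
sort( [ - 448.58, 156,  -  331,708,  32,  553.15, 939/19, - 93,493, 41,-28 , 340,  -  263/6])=[ - 448.58 , - 331, - 93,  -  263/6, - 28, 32,41,  939/19,156, 340,493, 553.15,708 ] 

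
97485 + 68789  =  166274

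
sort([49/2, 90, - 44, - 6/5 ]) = [ - 44,  -  6/5, 49/2, 90] 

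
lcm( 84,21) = 84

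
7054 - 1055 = 5999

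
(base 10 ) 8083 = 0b1111110010011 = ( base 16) 1f93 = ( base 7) 32365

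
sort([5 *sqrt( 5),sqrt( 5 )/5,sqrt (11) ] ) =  [sqrt( 5)/5,sqrt( 11)  ,  5*sqrt( 5) ] 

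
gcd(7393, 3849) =1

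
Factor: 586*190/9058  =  55670/4529=2^1*5^1* 7^( - 1)*19^1*293^1*647^( - 1) 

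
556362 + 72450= 628812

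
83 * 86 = 7138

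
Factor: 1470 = 2^1*3^1*5^1*7^2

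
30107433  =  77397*389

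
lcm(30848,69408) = 277632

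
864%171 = 9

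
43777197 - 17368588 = 26408609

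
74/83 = 74/83 = 0.89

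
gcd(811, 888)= 1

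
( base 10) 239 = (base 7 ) 461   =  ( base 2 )11101111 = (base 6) 1035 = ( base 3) 22212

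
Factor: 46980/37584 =2^ ( -2 )*5^1 = 5/4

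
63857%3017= 500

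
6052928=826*7328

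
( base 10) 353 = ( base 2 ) 101100001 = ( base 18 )11b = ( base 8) 541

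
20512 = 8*2564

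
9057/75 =120+19/25=120.76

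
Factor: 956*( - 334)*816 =-2^7*3^1*17^1 * 167^1*239^1 = - 260552064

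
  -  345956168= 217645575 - 563601743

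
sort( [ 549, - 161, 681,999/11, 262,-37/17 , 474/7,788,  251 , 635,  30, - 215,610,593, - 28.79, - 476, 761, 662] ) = [ - 476, - 215, - 161, - 28.79,  -  37/17,30, 474/7, 999/11,251, 262, 549, 593 , 610, 635,662,681,761,788] 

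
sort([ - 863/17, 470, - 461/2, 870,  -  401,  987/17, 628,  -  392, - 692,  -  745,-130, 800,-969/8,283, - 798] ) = [  -  798, - 745, - 692, - 401,-392, - 461/2, - 130,-969/8,-863/17, 987/17,283, 470,  628, 800,870 ] 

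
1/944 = 1/944 = 0.00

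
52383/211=248 + 55/211 = 248.26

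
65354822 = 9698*6739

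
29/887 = 29/887 = 0.03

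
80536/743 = 80536/743 = 108.39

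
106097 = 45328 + 60769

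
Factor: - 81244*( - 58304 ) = 2^8*19^1*911^1*1069^1 =4736850176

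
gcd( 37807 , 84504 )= 7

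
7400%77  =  8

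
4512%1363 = 423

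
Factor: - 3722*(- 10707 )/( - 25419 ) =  - 13283818/8473 = - 2^1*37^( - 1) *43^1*83^1*229^( - 1 )*1861^1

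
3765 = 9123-5358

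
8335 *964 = 8034940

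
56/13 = 4 + 4/13 = 4.31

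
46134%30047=16087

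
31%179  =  31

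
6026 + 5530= 11556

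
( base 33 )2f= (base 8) 121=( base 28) 2p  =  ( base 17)4D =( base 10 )81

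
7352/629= 7352/629 = 11.69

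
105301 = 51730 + 53571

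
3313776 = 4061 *816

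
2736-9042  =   -6306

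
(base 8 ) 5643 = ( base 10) 2979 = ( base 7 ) 11454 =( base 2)101110100011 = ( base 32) 2T3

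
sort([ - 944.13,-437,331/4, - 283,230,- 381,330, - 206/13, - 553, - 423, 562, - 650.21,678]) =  [ - 944.13, - 650.21,- 553, - 437,-423, - 381, - 283, - 206/13,331/4,230,330,562,678]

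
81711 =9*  9079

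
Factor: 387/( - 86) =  - 2^( - 1)*3^2 = - 9/2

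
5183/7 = 5183/7 = 740.43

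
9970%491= 150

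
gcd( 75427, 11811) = 1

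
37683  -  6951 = 30732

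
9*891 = 8019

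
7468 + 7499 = 14967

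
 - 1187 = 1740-2927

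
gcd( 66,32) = 2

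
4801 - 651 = 4150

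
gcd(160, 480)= 160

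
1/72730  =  1/72730=0.00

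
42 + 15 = 57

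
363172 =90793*4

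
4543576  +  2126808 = 6670384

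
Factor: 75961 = 37^1 * 2053^1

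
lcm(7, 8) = 56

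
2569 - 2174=395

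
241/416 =241/416 = 0.58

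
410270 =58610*7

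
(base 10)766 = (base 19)226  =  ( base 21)1fa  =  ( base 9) 1041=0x2fe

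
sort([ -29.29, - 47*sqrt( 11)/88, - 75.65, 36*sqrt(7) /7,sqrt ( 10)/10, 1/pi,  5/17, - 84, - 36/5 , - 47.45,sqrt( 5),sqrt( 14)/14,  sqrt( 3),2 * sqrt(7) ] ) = [ - 84, - 75.65, -47.45, - 29.29, - 36/5,-47*sqrt(11 ) /88, sqrt( 14)/14,5/17,sqrt( 10)/10, 1/pi, sqrt( 3),sqrt( 5),2* sqrt( 7),  36*sqrt(7)/7 ]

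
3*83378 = 250134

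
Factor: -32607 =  - 3^2*3623^1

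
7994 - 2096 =5898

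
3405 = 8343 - 4938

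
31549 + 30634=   62183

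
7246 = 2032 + 5214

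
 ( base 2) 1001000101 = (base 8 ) 1105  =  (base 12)405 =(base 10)581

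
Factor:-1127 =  - 7^2*23^1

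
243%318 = 243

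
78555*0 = 0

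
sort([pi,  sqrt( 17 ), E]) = [ E, pi,sqrt(17) ] 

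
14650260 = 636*23035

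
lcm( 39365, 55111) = 275555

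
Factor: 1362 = 2^1 * 3^1*227^1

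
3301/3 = 1100 + 1/3=1100.33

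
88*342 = 30096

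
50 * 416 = 20800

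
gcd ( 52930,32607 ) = 1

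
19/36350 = 19/36350 = 0.00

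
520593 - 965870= - 445277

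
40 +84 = 124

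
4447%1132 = 1051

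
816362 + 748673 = 1565035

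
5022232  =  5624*893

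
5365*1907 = 10231055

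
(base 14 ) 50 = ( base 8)106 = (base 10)70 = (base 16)46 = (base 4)1012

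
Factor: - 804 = - 2^2*3^1 * 67^1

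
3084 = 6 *514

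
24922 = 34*733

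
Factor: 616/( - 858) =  - 2^2*3^( - 1)*7^1*13^(-1) =- 28/39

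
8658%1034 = 386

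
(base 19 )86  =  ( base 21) 7b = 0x9e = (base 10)158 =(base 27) 5n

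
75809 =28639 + 47170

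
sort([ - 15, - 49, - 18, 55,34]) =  [ - 49, - 18, - 15,34,  55 ]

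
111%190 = 111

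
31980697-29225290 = 2755407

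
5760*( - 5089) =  - 29312640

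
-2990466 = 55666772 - 58657238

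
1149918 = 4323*266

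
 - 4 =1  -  5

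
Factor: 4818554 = 2^1*13^1*241^1*769^1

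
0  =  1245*0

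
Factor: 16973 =11^1*1543^1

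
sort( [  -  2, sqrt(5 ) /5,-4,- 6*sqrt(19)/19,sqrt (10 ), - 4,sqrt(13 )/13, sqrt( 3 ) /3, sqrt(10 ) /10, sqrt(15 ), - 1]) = [ - 4,  -  4, - 2, - 6*sqrt( 19)/19, -1, sqrt (13)/13,sqrt(10) /10, sqrt ( 5 ) /5, sqrt(3 )/3,  sqrt ( 10), sqrt (15 )] 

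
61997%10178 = 929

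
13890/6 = 2315 = 2315.00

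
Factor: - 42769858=- 2^1*17^1*401^1*3137^1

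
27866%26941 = 925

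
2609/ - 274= - 2609/274= -9.52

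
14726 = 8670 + 6056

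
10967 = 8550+2417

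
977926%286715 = 117781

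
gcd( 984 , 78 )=6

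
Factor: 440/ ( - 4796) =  - 2^1*5^1*109^(  -  1 ) = - 10/109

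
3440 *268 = 921920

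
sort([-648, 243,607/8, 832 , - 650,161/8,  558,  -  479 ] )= [ - 650,-648, - 479 , 161/8,  607/8 , 243,  558,832 ] 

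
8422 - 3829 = 4593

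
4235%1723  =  789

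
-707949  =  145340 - 853289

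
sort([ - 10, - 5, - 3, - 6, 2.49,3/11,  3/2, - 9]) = [ - 10, -9,-6, - 5, - 3,3/11,3/2,2.49] 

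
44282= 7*6326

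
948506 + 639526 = 1588032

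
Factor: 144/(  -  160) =  -  9/10 = -2^(-1)* 3^2* 5^( - 1 ) 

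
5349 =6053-704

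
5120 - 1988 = 3132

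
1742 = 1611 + 131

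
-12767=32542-45309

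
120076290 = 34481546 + 85594744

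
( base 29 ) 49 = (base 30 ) 45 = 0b1111101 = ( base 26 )4l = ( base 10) 125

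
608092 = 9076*67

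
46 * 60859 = 2799514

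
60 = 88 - 28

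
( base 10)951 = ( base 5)12301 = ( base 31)ul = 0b1110110111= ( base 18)2GF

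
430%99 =34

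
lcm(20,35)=140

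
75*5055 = 379125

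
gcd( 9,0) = 9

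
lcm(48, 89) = 4272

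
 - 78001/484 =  - 162 + 37/44 = - 161.16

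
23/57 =23/57 = 0.40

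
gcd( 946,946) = 946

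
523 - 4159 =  - 3636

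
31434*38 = 1194492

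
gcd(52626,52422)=6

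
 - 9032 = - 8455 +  - 577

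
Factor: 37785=3^1* 5^1*11^1*229^1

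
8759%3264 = 2231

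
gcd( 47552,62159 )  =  1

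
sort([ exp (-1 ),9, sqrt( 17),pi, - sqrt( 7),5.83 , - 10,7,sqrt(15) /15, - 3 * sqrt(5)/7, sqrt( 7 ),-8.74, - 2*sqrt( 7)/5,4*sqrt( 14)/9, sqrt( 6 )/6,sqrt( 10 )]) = [ - 10, - 8.74, - sqrt( 7),-2*sqrt( 7)/5,-3*sqrt( 5)/7,  sqrt( 15) /15, exp( - 1 ),sqrt( 6) /6 , 4 *sqrt(14 ) /9,sqrt( 7),  pi , sqrt( 10),sqrt( 17), 5.83,7,  9] 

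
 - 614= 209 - 823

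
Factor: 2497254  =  2^1*3^1*53^1*7853^1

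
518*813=421134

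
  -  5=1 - 6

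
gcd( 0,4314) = 4314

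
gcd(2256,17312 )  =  16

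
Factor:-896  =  -2^7*7^1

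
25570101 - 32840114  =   - 7270013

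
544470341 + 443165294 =987635635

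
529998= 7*75714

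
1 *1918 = 1918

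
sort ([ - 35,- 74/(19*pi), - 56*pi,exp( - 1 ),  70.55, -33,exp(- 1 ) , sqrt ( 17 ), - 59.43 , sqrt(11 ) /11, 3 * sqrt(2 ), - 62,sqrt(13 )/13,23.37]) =[ - 56*pi, - 62,  -  59.43,-35, - 33,-74/(19*pi),  sqrt (13 )/13,sqrt(11) /11,exp( - 1 ),exp(  -  1 ),sqrt(17 ),3*sqrt( 2),23.37,70.55]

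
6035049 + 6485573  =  12520622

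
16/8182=8/4091 = 0.00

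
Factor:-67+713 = 2^1*17^1*19^1 = 646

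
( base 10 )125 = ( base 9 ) 148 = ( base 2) 1111101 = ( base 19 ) 6B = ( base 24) 55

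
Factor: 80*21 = 1680  =  2^4*3^1 * 5^1*7^1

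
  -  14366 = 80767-95133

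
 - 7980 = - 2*3990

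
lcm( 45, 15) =45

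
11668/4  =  2917 = 2917.00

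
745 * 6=4470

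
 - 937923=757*( - 1239)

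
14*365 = 5110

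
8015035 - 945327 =7069708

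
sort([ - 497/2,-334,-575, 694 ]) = [  -  575 , - 334, - 497/2, 694 ] 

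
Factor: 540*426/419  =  230040/419  =  2^3*3^4*5^1*71^1*419^(  -  1) 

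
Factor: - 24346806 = - 2^1 * 3^1*11^1*97^1*3803^1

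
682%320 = 42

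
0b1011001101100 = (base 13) 27c7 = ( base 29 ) 6NR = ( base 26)8ck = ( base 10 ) 5740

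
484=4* 121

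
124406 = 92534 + 31872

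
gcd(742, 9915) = 1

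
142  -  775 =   -  633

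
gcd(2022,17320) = 2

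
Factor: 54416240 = 2^4*5^1* 680203^1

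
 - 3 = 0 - 3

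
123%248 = 123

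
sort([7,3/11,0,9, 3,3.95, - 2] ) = [ - 2,  0,3/11,3,3.95,7,9]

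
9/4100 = 9/4100 = 0.00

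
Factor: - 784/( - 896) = 2^( - 3)*7^1 = 7/8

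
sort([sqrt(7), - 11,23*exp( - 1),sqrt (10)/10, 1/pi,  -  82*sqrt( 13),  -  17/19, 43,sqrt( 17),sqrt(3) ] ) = [  -  82*sqrt(13),-11, - 17/19,sqrt( 10) /10,1/pi,sqrt(3 ),sqrt(7 ),sqrt (17 ), 23*exp (  -  1),43 ] 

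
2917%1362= 193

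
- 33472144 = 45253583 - 78725727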